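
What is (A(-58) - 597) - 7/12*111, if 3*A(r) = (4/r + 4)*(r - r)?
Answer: -2647/4 ≈ -661.75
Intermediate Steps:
A(r) = 0 (A(r) = ((4/r + 4)*(r - r))/3 = ((4 + 4/r)*0)/3 = (1/3)*0 = 0)
(A(-58) - 597) - 7/12*111 = (0 - 597) - 7/12*111 = -597 - 7*1/12*111 = -597 - 7/12*111 = -597 - 259/4 = -2647/4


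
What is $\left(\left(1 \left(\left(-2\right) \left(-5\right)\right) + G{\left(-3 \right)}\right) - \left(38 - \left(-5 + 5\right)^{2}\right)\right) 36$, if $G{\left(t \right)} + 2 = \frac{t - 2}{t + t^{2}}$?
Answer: $-1110$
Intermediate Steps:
$G{\left(t \right)} = -2 + \frac{-2 + t}{t + t^{2}}$ ($G{\left(t \right)} = -2 + \frac{t - 2}{t + t^{2}} = -2 + \frac{-2 + t}{t + t^{2}}$)
$\left(\left(1 \left(\left(-2\right) \left(-5\right)\right) + G{\left(-3 \right)}\right) - \left(38 - \left(-5 + 5\right)^{2}\right)\right) 36 = \left(\left(1 \left(\left(-2\right) \left(-5\right)\right) + \frac{-2 - -3 - 2 \left(-3\right)^{2}}{\left(-3\right) \left(1 - 3\right)}\right) - \left(38 - \left(-5 + 5\right)^{2}\right)\right) 36 = \left(\left(1 \cdot 10 - \frac{-2 + 3 - 18}{3 \left(-2\right)}\right) - \left(38 - 0^{2}\right)\right) 36 = \left(\left(10 - - \frac{-2 + 3 - 18}{6}\right) + \left(0 - 38\right)\right) 36 = \left(\left(10 - \left(- \frac{1}{6}\right) \left(-17\right)\right) - 38\right) 36 = \left(\left(10 - \frac{17}{6}\right) - 38\right) 36 = \left(\frac{43}{6} - 38\right) 36 = \left(- \frac{185}{6}\right) 36 = -1110$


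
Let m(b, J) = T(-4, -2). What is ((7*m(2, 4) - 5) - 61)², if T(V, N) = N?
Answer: 6400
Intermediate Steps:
m(b, J) = -2
((7*m(2, 4) - 5) - 61)² = ((7*(-2) - 5) - 61)² = ((-14 - 5) - 61)² = (-19 - 61)² = (-80)² = 6400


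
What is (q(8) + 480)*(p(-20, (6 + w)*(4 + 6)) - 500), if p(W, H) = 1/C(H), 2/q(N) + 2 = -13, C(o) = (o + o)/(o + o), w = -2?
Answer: -3591802/15 ≈ -2.3945e+5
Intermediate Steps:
C(o) = 1 (C(o) = (2*o)/((2*o)) = (2*o)*(1/(2*o)) = 1)
q(N) = -2/15 (q(N) = 2/(-2 - 13) = 2/(-15) = 2*(-1/15) = -2/15)
p(W, H) = 1 (p(W, H) = 1/1 = 1)
(q(8) + 480)*(p(-20, (6 + w)*(4 + 6)) - 500) = (-2/15 + 480)*(1 - 500) = (7198/15)*(-499) = -3591802/15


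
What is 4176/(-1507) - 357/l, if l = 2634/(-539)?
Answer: 92993959/1323146 ≈ 70.282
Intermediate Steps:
l = -2634/539 (l = 2634*(-1/539) = -2634/539 ≈ -4.8868)
4176/(-1507) - 357/l = 4176/(-1507) - 357/(-2634/539) = 4176*(-1/1507) - 357*(-539/2634) = -4176/1507 + 64141/878 = 92993959/1323146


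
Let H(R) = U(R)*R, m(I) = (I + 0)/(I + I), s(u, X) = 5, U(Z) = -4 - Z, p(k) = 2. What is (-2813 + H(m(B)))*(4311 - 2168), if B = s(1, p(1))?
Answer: -24132323/4 ≈ -6.0331e+6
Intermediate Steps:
B = 5
m(I) = ½ (m(I) = I/((2*I)) = I*(1/(2*I)) = ½)
H(R) = R*(-4 - R) (H(R) = (-4 - R)*R = R*(-4 - R))
(-2813 + H(m(B)))*(4311 - 2168) = (-2813 - 1*½*(4 + ½))*(4311 - 2168) = (-2813 - 1*½*9/2)*2143 = (-2813 - 9/4)*2143 = -11261/4*2143 = -24132323/4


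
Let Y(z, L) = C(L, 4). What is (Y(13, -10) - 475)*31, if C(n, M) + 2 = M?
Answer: -14663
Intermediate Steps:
C(n, M) = -2 + M
Y(z, L) = 2 (Y(z, L) = -2 + 4 = 2)
(Y(13, -10) - 475)*31 = (2 - 475)*31 = -473*31 = -14663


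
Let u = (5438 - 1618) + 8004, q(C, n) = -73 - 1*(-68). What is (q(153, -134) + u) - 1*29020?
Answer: -17201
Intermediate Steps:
q(C, n) = -5 (q(C, n) = -73 + 68 = -5)
u = 11824 (u = 3820 + 8004 = 11824)
(q(153, -134) + u) - 1*29020 = (-5 + 11824) - 1*29020 = 11819 - 29020 = -17201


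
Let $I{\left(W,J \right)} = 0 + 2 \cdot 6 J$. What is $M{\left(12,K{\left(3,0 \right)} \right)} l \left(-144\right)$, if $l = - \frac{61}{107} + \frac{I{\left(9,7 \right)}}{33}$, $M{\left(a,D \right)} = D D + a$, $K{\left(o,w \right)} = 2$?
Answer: $- \frac{5356800}{1177} \approx -4551.2$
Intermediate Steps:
$I{\left(W,J \right)} = 12 J$ ($I{\left(W,J \right)} = 0 + 12 J = 12 J$)
$M{\left(a,D \right)} = a + D^{2}$ ($M{\left(a,D \right)} = D^{2} + a = a + D^{2}$)
$l = \frac{2325}{1177}$ ($l = - \frac{61}{107} + \frac{12 \cdot 7}{33} = \left(-61\right) \frac{1}{107} + 84 \cdot \frac{1}{33} = - \frac{61}{107} + \frac{28}{11} = \frac{2325}{1177} \approx 1.9754$)
$M{\left(12,K{\left(3,0 \right)} \right)} l \left(-144\right) = \left(12 + 2^{2}\right) \frac{2325}{1177} \left(-144\right) = \left(12 + 4\right) \frac{2325}{1177} \left(-144\right) = 16 \cdot \frac{2325}{1177} \left(-144\right) = \frac{37200}{1177} \left(-144\right) = - \frac{5356800}{1177}$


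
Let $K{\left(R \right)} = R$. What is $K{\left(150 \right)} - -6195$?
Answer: $6345$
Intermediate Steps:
$K{\left(150 \right)} - -6195 = 150 - -6195 = 150 + 6195 = 6345$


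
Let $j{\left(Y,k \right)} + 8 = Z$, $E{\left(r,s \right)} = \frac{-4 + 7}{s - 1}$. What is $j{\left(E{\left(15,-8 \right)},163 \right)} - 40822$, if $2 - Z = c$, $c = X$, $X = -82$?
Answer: $-40746$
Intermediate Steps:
$E{\left(r,s \right)} = \frac{3}{-1 + s}$
$c = -82$
$Z = 84$ ($Z = 2 - -82 = 2 + 82 = 84$)
$j{\left(Y,k \right)} = 76$ ($j{\left(Y,k \right)} = -8 + 84 = 76$)
$j{\left(E{\left(15,-8 \right)},163 \right)} - 40822 = 76 - 40822 = -40746$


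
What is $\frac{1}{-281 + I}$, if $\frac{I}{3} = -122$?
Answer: $- \frac{1}{647} \approx -0.0015456$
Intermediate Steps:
$I = -366$ ($I = 3 \left(-122\right) = -366$)
$\frac{1}{-281 + I} = \frac{1}{-281 - 366} = \frac{1}{-647} = - \frac{1}{647}$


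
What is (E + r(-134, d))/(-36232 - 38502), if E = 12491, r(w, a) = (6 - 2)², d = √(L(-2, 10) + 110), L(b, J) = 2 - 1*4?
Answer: -1137/6794 ≈ -0.16735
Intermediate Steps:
L(b, J) = -2 (L(b, J) = 2 - 4 = -2)
d = 6*√3 (d = √(-2 + 110) = √108 = 6*√3 ≈ 10.392)
r(w, a) = 16 (r(w, a) = 4² = 16)
(E + r(-134, d))/(-36232 - 38502) = (12491 + 16)/(-36232 - 38502) = 12507/(-74734) = 12507*(-1/74734) = -1137/6794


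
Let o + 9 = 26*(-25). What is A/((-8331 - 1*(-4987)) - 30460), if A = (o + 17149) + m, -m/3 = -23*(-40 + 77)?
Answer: -19043/33804 ≈ -0.56334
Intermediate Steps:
m = 2553 (m = -(-69)*(-40 + 77) = -(-69)*37 = -3*(-851) = 2553)
o = -659 (o = -9 + 26*(-25) = -9 - 650 = -659)
A = 19043 (A = (-659 + 17149) + 2553 = 16490 + 2553 = 19043)
A/((-8331 - 1*(-4987)) - 30460) = 19043/((-8331 - 1*(-4987)) - 30460) = 19043/((-8331 + 4987) - 30460) = 19043/(-3344 - 30460) = 19043/(-33804) = 19043*(-1/33804) = -19043/33804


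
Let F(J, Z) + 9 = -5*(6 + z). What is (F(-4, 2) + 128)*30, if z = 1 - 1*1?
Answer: 2670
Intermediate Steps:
z = 0 (z = 1 - 1 = 0)
F(J, Z) = -39 (F(J, Z) = -9 - 5*(6 + 0) = -9 - 5*6 = -9 - 30 = -39)
(F(-4, 2) + 128)*30 = (-39 + 128)*30 = 89*30 = 2670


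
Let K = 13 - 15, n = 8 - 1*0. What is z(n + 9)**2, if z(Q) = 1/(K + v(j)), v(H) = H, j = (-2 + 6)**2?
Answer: 1/196 ≈ 0.0051020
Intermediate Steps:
n = 8 (n = 8 + 0 = 8)
j = 16 (j = 4**2 = 16)
K = -2
z(Q) = 1/14 (z(Q) = 1/(-2 + 16) = 1/14)
z(n + 9)**2 = (1/14)**2 = 1/196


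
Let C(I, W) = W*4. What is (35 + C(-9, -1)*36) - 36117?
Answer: -36226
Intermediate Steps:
C(I, W) = 4*W
(35 + C(-9, -1)*36) - 36117 = (35 + (4*(-1))*36) - 36117 = (35 - 4*36) - 36117 = (35 - 144) - 36117 = -109 - 36117 = -36226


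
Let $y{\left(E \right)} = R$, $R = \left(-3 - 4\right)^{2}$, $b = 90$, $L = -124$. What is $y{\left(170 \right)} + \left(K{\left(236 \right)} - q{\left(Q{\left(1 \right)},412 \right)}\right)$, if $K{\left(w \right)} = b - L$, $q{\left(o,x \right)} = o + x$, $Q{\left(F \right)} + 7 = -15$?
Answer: $-127$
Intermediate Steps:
$Q{\left(F \right)} = -22$ ($Q{\left(F \right)} = -7 - 15 = -22$)
$K{\left(w \right)} = 214$ ($K{\left(w \right)} = 90 - -124 = 90 + 124 = 214$)
$R = 49$ ($R = \left(-7\right)^{2} = 49$)
$y{\left(E \right)} = 49$
$y{\left(170 \right)} + \left(K{\left(236 \right)} - q{\left(Q{\left(1 \right)},412 \right)}\right) = 49 + \left(214 - \left(-22 + 412\right)\right) = 49 + \left(214 - 390\right) = 49 - 176 = -127$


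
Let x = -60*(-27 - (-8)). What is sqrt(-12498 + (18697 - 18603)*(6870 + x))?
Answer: sqrt(740442) ≈ 860.49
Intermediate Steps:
x = 1140 (x = -60*(-27 - 1*(-8)) = -60*(-27 + 8) = -60*(-19) = 1140)
sqrt(-12498 + (18697 - 18603)*(6870 + x)) = sqrt(-12498 + (18697 - 18603)*(6870 + 1140)) = sqrt(-12498 + 94*8010) = sqrt(-12498 + 752940) = sqrt(740442)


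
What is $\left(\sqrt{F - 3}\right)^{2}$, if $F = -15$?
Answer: $-18$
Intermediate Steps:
$\left(\sqrt{F - 3}\right)^{2} = \left(\sqrt{-15 - 3}\right)^{2} = \left(\sqrt{-18}\right)^{2} = \left(3 i \sqrt{2}\right)^{2} = -18$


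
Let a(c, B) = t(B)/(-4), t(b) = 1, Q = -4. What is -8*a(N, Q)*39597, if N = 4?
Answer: 79194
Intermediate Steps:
a(c, B) = -¼ (a(c, B) = 1/(-4) = 1*(-¼) = -¼)
-8*a(N, Q)*39597 = -8*(-¼)*39597 = 2*39597 = 79194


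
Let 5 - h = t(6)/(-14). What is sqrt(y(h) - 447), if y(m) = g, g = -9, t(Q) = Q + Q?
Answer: 2*I*sqrt(114) ≈ 21.354*I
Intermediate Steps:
t(Q) = 2*Q
h = 41/7 (h = 5 - 2*6/(-14) = 5 - 12*(-1)/14 = 5 - 1*(-6/7) = 5 + 6/7 = 41/7 ≈ 5.8571)
y(m) = -9
sqrt(y(h) - 447) = sqrt(-9 - 447) = sqrt(-456) = 2*I*sqrt(114)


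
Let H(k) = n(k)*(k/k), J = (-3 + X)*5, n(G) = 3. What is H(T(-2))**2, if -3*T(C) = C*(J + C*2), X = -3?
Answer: 9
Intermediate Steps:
J = -30 (J = (-3 - 3)*5 = -6*5 = -30)
T(C) = -C*(-30 + 2*C)/3 (T(C) = -C*(-30 + C*2)/3 = -C*(-30 + 2*C)/3)
H(k) = 3 (H(k) = 3*(k/k) = 3*1 = 3)
H(T(-2))**2 = 3**2 = 9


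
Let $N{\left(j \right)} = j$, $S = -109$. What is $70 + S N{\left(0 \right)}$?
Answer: $70$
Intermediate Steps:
$70 + S N{\left(0 \right)} = 70 - 0 = 70 + 0 = 70$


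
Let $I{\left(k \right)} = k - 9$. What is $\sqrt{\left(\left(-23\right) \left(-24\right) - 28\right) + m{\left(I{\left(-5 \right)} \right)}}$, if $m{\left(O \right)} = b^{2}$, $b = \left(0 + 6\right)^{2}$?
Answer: $2 \sqrt{455} \approx 42.661$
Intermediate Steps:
$I{\left(k \right)} = -9 + k$
$b = 36$ ($b = 6^{2} = 36$)
$m{\left(O \right)} = 1296$ ($m{\left(O \right)} = 36^{2} = 1296$)
$\sqrt{\left(\left(-23\right) \left(-24\right) - 28\right) + m{\left(I{\left(-5 \right)} \right)}} = \sqrt{\left(\left(-23\right) \left(-24\right) - 28\right) + 1296} = \sqrt{\left(552 - 28\right) + 1296} = \sqrt{524 + 1296} = \sqrt{1820} = 2 \sqrt{455}$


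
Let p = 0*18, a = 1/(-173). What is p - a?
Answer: 1/173 ≈ 0.0057803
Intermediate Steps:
a = -1/173 ≈ -0.0057803
p = 0
p - a = 0 - 1*(-1/173) = 0 + 1/173 = 1/173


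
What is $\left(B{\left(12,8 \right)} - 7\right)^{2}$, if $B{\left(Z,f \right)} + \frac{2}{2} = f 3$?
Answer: $256$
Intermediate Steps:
$B{\left(Z,f \right)} = -1 + 3 f$ ($B{\left(Z,f \right)} = -1 + f 3 = -1 + 3 f$)
$\left(B{\left(12,8 \right)} - 7\right)^{2} = \left(\left(-1 + 3 \cdot 8\right) - 7\right)^{2} = \left(\left(-1 + 24\right) - 7\right)^{2} = \left(23 - 7\right)^{2} = 16^{2} = 256$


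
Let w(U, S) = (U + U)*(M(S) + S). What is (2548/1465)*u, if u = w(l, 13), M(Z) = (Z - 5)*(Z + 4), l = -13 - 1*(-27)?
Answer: 10630256/1465 ≈ 7256.1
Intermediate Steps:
l = 14 (l = -13 + 27 = 14)
M(Z) = (-5 + Z)*(4 + Z)
w(U, S) = 2*U*(-20 + S**2) (w(U, S) = (U + U)*((-20 + S**2 - S) + S) = (2*U)*(-20 + S**2) = 2*U*(-20 + S**2))
u = 4172 (u = 2*14*(-20 + 13**2) = 2*14*(-20 + 169) = 2*14*149 = 4172)
(2548/1465)*u = (2548/1465)*4172 = 10630256/1465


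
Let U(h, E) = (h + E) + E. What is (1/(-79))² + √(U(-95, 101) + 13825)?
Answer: 1/6241 + 18*√43 ≈ 118.03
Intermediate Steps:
U(h, E) = h + 2*E (U(h, E) = (E + h) + E = h + 2*E)
(1/(-79))² + √(U(-95, 101) + 13825) = (1/(-79))² + √((-95 + 2*101) + 13825) = (-1/79)² + √((-95 + 202) + 13825) = 1/6241 + √(107 + 13825) = 1/6241 + √13932 = 1/6241 + 18*√43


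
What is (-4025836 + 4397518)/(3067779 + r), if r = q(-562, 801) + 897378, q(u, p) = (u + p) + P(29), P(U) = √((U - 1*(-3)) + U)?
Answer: 54587641336/582383905065 - 13766*√61/582383905065 ≈ 0.093731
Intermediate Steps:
P(U) = √(3 + 2*U) (P(U) = √((U + 3) + U) = √((3 + U) + U) = √(3 + 2*U))
q(u, p) = p + u + √61 (q(u, p) = (u + p) + √(3 + 2*29) = (p + u) + √(3 + 58) = (p + u) + √61 = p + u + √61)
r = 897617 + √61 (r = (801 - 562 + √61) + 897378 = (239 + √61) + 897378 = 897617 + √61 ≈ 8.9763e+5)
(-4025836 + 4397518)/(3067779 + r) = (-4025836 + 4397518)/(3067779 + (897617 + √61)) = 371682/(3965396 + √61)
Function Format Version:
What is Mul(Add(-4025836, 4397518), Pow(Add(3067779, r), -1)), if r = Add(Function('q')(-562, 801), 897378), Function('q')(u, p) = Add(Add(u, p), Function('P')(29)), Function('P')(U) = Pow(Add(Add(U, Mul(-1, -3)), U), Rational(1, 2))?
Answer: Add(Rational(54587641336, 582383905065), Mul(Rational(-13766, 582383905065), Pow(61, Rational(1, 2)))) ≈ 0.093731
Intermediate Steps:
Function('P')(U) = Pow(Add(3, Mul(2, U)), Rational(1, 2)) (Function('P')(U) = Pow(Add(Add(U, 3), U), Rational(1, 2)) = Pow(Add(Add(3, U), U), Rational(1, 2)) = Pow(Add(3, Mul(2, U)), Rational(1, 2)))
Function('q')(u, p) = Add(p, u, Pow(61, Rational(1, 2))) (Function('q')(u, p) = Add(Add(u, p), Pow(Add(3, Mul(2, 29)), Rational(1, 2))) = Add(Add(p, u), Pow(Add(3, 58), Rational(1, 2))) = Add(Add(p, u), Pow(61, Rational(1, 2))) = Add(p, u, Pow(61, Rational(1, 2))))
r = Add(897617, Pow(61, Rational(1, 2))) (r = Add(Add(801, -562, Pow(61, Rational(1, 2))), 897378) = Add(Add(239, Pow(61, Rational(1, 2))), 897378) = Add(897617, Pow(61, Rational(1, 2))) ≈ 8.9763e+5)
Mul(Add(-4025836, 4397518), Pow(Add(3067779, r), -1)) = Mul(Add(-4025836, 4397518), Pow(Add(3067779, Add(897617, Pow(61, Rational(1, 2)))), -1)) = Mul(371682, Pow(Add(3965396, Pow(61, Rational(1, 2))), -1))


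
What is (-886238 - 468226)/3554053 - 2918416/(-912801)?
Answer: 9135849046384/3244143132453 ≈ 2.8161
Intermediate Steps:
(-886238 - 468226)/3554053 - 2918416/(-912801) = -1354464*1/3554053 - 2918416*(-1/912801) = -1354464/3554053 + 2918416/912801 = 9135849046384/3244143132453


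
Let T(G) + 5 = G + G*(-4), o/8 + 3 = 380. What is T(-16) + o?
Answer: 3059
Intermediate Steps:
o = 3016 (o = -24 + 8*380 = -24 + 3040 = 3016)
T(G) = -5 - 3*G (T(G) = -5 + (G + G*(-4)) = -5 + (G - 4*G) = -5 - 3*G)
T(-16) + o = (-5 - 3*(-16)) + 3016 = (-5 + 48) + 3016 = 43 + 3016 = 3059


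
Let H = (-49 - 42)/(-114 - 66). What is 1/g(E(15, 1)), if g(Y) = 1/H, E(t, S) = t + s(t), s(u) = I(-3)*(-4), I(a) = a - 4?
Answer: 91/180 ≈ 0.50556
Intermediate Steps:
I(a) = -4 + a
H = 91/180 (H = -91/(-180) = -91*(-1/180) = 91/180 ≈ 0.50556)
s(u) = 28 (s(u) = (-4 - 3)*(-4) = -7*(-4) = 28)
E(t, S) = 28 + t (E(t, S) = t + 28 = 28 + t)
g(Y) = 180/91 (g(Y) = 1/(91/180) = 180/91)
1/g(E(15, 1)) = 1/(180/91) = 91/180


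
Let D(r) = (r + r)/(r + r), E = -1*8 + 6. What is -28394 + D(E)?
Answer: -28393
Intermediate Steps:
E = -2 (E = -8 + 6 = -2)
D(r) = 1 (D(r) = (2*r)/((2*r)) = (2*r)*(1/(2*r)) = 1)
-28394 + D(E) = -28394 + 1 = -28393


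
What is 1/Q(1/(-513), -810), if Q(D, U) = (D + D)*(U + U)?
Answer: 19/120 ≈ 0.15833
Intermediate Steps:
Q(D, U) = 4*D*U (Q(D, U) = (2*D)*(2*U) = 4*D*U)
1/Q(1/(-513), -810) = 1/(4*(-810)/(-513)) = 1/(4*(-1/513)*(-810)) = 1/(120/19) = 19/120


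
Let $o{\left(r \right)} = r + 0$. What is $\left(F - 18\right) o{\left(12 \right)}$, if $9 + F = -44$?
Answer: $-852$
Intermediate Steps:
$o{\left(r \right)} = r$
$F = -53$ ($F = -9 - 44 = -53$)
$\left(F - 18\right) o{\left(12 \right)} = \left(-53 - 18\right) 12 = \left(-71\right) 12 = -852$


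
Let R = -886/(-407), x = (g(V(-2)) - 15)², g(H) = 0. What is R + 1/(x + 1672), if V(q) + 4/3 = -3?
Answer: 1681149/772079 ≈ 2.1774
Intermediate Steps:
V(q) = -13/3 (V(q) = -4/3 - 3 = -13/3)
x = 225 (x = (0 - 15)² = (-15)² = 225)
R = 886/407 (R = -886*(-1/407) = 886/407 ≈ 2.1769)
R + 1/(x + 1672) = 886/407 + 1/(225 + 1672) = 886/407 + 1/1897 = 1681149/772079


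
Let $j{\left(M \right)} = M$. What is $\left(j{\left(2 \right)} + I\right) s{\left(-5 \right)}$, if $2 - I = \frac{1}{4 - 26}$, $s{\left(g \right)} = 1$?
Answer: $\frac{89}{22} \approx 4.0455$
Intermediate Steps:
$I = \frac{45}{22}$ ($I = 2 - \frac{1}{4 - 26} = 2 - \frac{1}{-22} = 2 - - \frac{1}{22} = 2 + \frac{1}{22} = \frac{45}{22} \approx 2.0455$)
$\left(j{\left(2 \right)} + I\right) s{\left(-5 \right)} = \left(2 + \frac{45}{22}\right) 1 = \frac{89}{22} \cdot 1 = \frac{89}{22}$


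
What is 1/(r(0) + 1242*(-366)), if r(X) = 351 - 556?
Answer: -1/454777 ≈ -2.1989e-6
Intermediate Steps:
r(X) = -205
1/(r(0) + 1242*(-366)) = 1/(-205 + 1242*(-366)) = 1/(-205 - 454572) = 1/(-454777) = -1/454777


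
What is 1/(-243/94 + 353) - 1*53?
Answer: -1745673/32939 ≈ -52.997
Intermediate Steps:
1/(-243/94 + 353) - 1*53 = 1/(-243*1/94 + 353) - 53 = 1/(-243/94 + 353) - 53 = 1/(32939/94) - 53 = 94/32939 - 53 = -1745673/32939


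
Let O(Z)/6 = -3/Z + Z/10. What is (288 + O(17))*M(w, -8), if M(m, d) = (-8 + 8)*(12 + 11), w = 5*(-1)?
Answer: 0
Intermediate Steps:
w = -5
M(m, d) = 0 (M(m, d) = 0*23 = 0)
O(Z) = -18/Z + 3*Z/5 (O(Z) = 6*(-3/Z + Z/10) = -18/Z + 3*Z/5)
(288 + O(17))*M(w, -8) = (288 + (-18/17 + (⅗)*17))*0 = (288 + (-18*1/17 + 51/5))*0 = (288 + (-18/17 + 51/5))*0 = (288 + 777/85)*0 = (25257/85)*0 = 0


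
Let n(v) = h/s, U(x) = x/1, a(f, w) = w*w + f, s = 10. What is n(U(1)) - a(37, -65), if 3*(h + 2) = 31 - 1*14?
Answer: -127849/30 ≈ -4261.6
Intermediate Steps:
a(f, w) = f + w² (a(f, w) = w² + f = f + w²)
h = 11/3 (h = -2 + (31 - 1*14)/3 = -2 + (31 - 14)/3 = -2 + (⅓)*17 = -2 + 17/3 = 11/3 ≈ 3.6667)
U(x) = x (U(x) = x*1 = x)
n(v) = 11/30 (n(v) = (11/3)/10 = (11/3)*(⅒) = 11/30)
n(U(1)) - a(37, -65) = 11/30 - (37 + (-65)²) = 11/30 - (37 + 4225) = 11/30 - 1*4262 = 11/30 - 4262 = -127849/30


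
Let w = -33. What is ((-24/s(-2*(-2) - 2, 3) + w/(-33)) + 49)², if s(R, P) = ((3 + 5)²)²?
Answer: 655206409/262144 ≈ 2499.4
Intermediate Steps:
s(R, P) = 4096 (s(R, P) = (8²)² = 64² = 4096)
((-24/s(-2*(-2) - 2, 3) + w/(-33)) + 49)² = ((-24/4096 - 33/(-33)) + 49)² = ((-24*1/4096 - 33*(-1/33)) + 49)² = ((-3/512 + 1) + 49)² = (509/512 + 49)² = (25597/512)² = 655206409/262144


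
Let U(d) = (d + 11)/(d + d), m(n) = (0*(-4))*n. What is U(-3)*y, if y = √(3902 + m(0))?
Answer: -4*√3902/3 ≈ -83.288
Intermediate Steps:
m(n) = 0 (m(n) = 0*n = 0)
y = √3902 (y = √(3902 + 0) = √3902 ≈ 62.466)
U(d) = (11 + d)/(2*d) (U(d) = (11 + d)/((2*d)) = (11 + d)*(1/(2*d)) = (11 + d)/(2*d))
U(-3)*y = ((½)*(11 - 3)/(-3))*√3902 = ((½)*(-⅓)*8)*√3902 = -4*√3902/3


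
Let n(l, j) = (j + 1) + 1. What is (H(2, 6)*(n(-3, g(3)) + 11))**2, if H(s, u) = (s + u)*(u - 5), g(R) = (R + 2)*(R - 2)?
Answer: 20736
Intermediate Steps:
g(R) = (-2 + R)*(2 + R) (g(R) = (2 + R)*(-2 + R) = (-2 + R)*(2 + R))
H(s, u) = (-5 + u)*(s + u) (H(s, u) = (s + u)*(-5 + u) = (-5 + u)*(s + u))
n(l, j) = 2 + j (n(l, j) = (1 + j) + 1 = 2 + j)
(H(2, 6)*(n(-3, g(3)) + 11))**2 = ((6**2 - 5*2 - 5*6 + 2*6)*((2 + (-4 + 3**2)) + 11))**2 = ((36 - 10 - 30 + 12)*((2 + (-4 + 9)) + 11))**2 = (8*((2 + 5) + 11))**2 = (8*(7 + 11))**2 = (8*18)**2 = 144**2 = 20736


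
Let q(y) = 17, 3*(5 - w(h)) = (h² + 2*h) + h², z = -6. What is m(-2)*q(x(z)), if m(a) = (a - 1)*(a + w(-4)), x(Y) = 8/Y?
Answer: 255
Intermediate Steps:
w(h) = 5 - 2*h/3 - 2*h²/3 (w(h) = 5 - ((h² + 2*h) + h²)/3 = 5 - (2*h + 2*h²)/3 = 5 + (-2*h/3 - 2*h²/3) = 5 - 2*h/3 - 2*h²/3)
m(a) = (-1 + a)*(-3 + a) (m(a) = (a - 1)*(a + (5 - ⅔*(-4) - ⅔*(-4)²)) = (-1 + a)*(a + (5 + 8/3 - ⅔*16)) = (-1 + a)*(a + (5 + 8/3 - 32/3)) = (-1 + a)*(a - 3) = (-1 + a)*(-3 + a))
m(-2)*q(x(z)) = (3 + (-2)² - 4*(-2))*17 = (3 + 4 + 8)*17 = 15*17 = 255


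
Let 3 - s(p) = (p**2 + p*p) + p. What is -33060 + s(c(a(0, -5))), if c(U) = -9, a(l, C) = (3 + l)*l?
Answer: -33210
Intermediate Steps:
a(l, C) = l*(3 + l)
s(p) = 3 - p - 2*p**2 (s(p) = 3 - ((p**2 + p*p) + p) = 3 - ((p**2 + p**2) + p) = 3 - (2*p**2 + p) = 3 - (p + 2*p**2) = 3 + (-p - 2*p**2) = 3 - p - 2*p**2)
-33060 + s(c(a(0, -5))) = -33060 + (3 - 1*(-9) - 2*(-9)**2) = -33060 + (3 + 9 - 2*81) = -33060 + (3 + 9 - 162) = -33060 - 150 = -33210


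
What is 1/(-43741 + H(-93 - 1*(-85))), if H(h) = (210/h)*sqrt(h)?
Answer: -87482/3826561187 + 105*I*sqrt(2)/3826561187 ≈ -2.2862e-5 + 3.8806e-8*I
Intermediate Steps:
H(h) = 210/sqrt(h)
1/(-43741 + H(-93 - 1*(-85))) = 1/(-43741 + 210/sqrt(-93 - 1*(-85))) = 1/(-43741 + 210/sqrt(-93 + 85)) = 1/(-43741 + 210/sqrt(-8)) = 1/(-43741 + 210*(-I*sqrt(2)/4)) = 1/(-43741 - 105*I*sqrt(2)/2)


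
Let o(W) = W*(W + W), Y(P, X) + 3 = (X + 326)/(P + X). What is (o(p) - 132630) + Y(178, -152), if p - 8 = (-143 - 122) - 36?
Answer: 507932/13 ≈ 39072.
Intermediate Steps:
p = -293 (p = 8 + ((-143 - 122) - 36) = 8 + (-265 - 36) = 8 - 301 = -293)
Y(P, X) = -3 + (326 + X)/(P + X) (Y(P, X) = -3 + (X + 326)/(P + X) = -3 + (326 + X)/(P + X))
o(W) = 2*W**2 (o(W) = W*(2*W) = 2*W**2)
(o(p) - 132630) + Y(178, -152) = (2*(-293)**2 - 132630) + (326 - 3*178 - 2*(-152))/(178 - 152) = (2*85849 - 132630) + (326 - 534 + 304)/26 = (171698 - 132630) + (1/26)*96 = 39068 + 48/13 = 507932/13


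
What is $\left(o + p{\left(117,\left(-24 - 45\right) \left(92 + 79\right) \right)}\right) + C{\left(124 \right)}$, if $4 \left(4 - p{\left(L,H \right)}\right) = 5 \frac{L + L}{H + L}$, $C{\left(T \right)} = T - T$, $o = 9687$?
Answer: $\frac{25157901}{2596} \approx 9691.0$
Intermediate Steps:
$C{\left(T \right)} = 0$
$p{\left(L,H \right)} = 4 - \frac{5 L}{2 \left(H + L\right)}$ ($p{\left(L,H \right)} = 4 - \frac{5 \frac{L + L}{H + L}}{4} = 4 - \frac{5 \frac{2 L}{H + L}}{4} = 4 - \frac{10 L \frac{1}{H + L}}{4} = 4 - \frac{5 L}{2 \left(H + L\right)}$)
$\left(o + p{\left(117,\left(-24 - 45\right) \left(92 + 79\right) \right)}\right) + C{\left(124 \right)} = \left(9687 + \frac{4 \left(-24 - 45\right) \left(92 + 79\right) + \frac{3}{2} \cdot 117}{\left(-24 - 45\right) \left(92 + 79\right) + 117}\right) + 0 = \left(9687 + \frac{4 \left(\left(-69\right) 171\right) + \frac{351}{2}}{\left(-69\right) 171 + 117}\right) + 0 = \left(9687 + \frac{4 \left(-11799\right) + \frac{351}{2}}{-11799 + 117}\right) + 0 = \left(9687 + \frac{-47196 + \frac{351}{2}}{-11682}\right) + 0 = \left(9687 - - \frac{10449}{2596}\right) + 0 = \left(9687 + \frac{10449}{2596}\right) + 0 = \frac{25157901}{2596} + 0 = \frac{25157901}{2596}$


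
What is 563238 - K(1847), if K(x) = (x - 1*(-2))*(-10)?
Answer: 581728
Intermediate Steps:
K(x) = -20 - 10*x (K(x) = (x + 2)*(-10) = (2 + x)*(-10) = -20 - 10*x)
563238 - K(1847) = 563238 - (-20 - 10*1847) = 563238 - (-20 - 18470) = 563238 - 1*(-18490) = 563238 + 18490 = 581728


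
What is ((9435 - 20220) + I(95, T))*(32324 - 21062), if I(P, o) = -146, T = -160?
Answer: -123104922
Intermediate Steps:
((9435 - 20220) + I(95, T))*(32324 - 21062) = ((9435 - 20220) - 146)*(32324 - 21062) = (-10785 - 146)*11262 = -10931*11262 = -123104922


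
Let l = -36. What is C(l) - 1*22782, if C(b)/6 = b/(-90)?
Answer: -113898/5 ≈ -22780.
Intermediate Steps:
C(b) = -b/15 (C(b) = 6*(b/(-90)) = 6*(b*(-1/90)) = 6*(-b/90) = -b/15)
C(l) - 1*22782 = -1/15*(-36) - 1*22782 = 12/5 - 22782 = -113898/5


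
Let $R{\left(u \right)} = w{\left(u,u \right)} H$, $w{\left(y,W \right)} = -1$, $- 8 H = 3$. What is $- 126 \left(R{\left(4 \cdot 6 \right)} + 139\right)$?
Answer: $- \frac{70245}{4} \approx -17561.0$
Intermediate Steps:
$H = - \frac{3}{8}$ ($H = \left(- \frac{1}{8}\right) 3 = - \frac{3}{8} \approx -0.375$)
$R{\left(u \right)} = \frac{3}{8}$ ($R{\left(u \right)} = \left(-1\right) \left(- \frac{3}{8}\right) = \frac{3}{8}$)
$- 126 \left(R{\left(4 \cdot 6 \right)} + 139\right) = - 126 \left(\frac{3}{8} + 139\right) = \left(-126\right) \frac{1115}{8} = - \frac{70245}{4}$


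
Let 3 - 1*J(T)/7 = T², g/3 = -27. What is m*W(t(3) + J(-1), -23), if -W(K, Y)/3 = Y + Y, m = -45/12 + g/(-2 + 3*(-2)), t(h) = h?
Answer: 3519/4 ≈ 879.75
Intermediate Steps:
g = -81 (g = 3*(-27) = -81)
J(T) = 21 - 7*T²
m = 51/8 (m = -45/12 - 81/(-2 + 3*(-2)) = -45*1/12 - 81/(-2 - 6) = -15/4 - 81/(-8) = -15/4 - 81*(-⅛) = -15/4 + 81/8 = 51/8 ≈ 6.3750)
W(K, Y) = -6*Y (W(K, Y) = -3*(Y + Y) = -6*Y)
m*W(t(3) + J(-1), -23) = 51*(-6*(-23))/8 = (51/8)*138 = 3519/4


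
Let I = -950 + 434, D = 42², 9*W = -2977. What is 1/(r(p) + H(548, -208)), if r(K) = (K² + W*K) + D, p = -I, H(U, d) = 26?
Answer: 3/292094 ≈ 1.0271e-5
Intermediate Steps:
W = -2977/9 (W = (⅑)*(-2977) = -2977/9 ≈ -330.78)
D = 1764
I = -516
p = 516 (p = -1*(-516) = 516)
r(K) = 1764 + K² - 2977*K/9 (r(K) = (K² - 2977*K/9) + 1764 = 1764 + K² - 2977*K/9)
1/(r(p) + H(548, -208)) = 1/((1764 + 516² - 2977/9*516) + 26) = 1/((1764 + 266256 - 512044/3) + 26) = 1/(292016/3 + 26) = 1/(292094/3) = 3/292094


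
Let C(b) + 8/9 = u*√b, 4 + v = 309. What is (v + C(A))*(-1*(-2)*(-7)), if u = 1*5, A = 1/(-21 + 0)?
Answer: -38318/9 - 10*I*√21/3 ≈ -4257.6 - 15.275*I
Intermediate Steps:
v = 305 (v = -4 + 309 = 305)
A = -1/21 (A = 1/(-21) = -1/21 ≈ -0.047619)
u = 5
C(b) = -8/9 + 5*√b
(v + C(A))*(-1*(-2)*(-7)) = (305 + (-8/9 + 5*√(-1/21)))*(-1*(-2)*(-7)) = (305 + (-8/9 + 5*(I*√21/21)))*(2*(-7)) = (305 + (-8/9 + 5*I*√21/21))*(-14) = (2737/9 + 5*I*√21/21)*(-14) = -38318/9 - 10*I*√21/3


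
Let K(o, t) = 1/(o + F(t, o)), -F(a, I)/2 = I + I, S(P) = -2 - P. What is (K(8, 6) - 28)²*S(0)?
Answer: -452929/288 ≈ -1572.7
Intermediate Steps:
F(a, I) = -4*I (F(a, I) = -2*(I + I) = -4*I)
K(o, t) = -1/(3*o) (K(o, t) = 1/(o - 4*o) = 1/(-3*o) = -1/(3*o))
(K(8, 6) - 28)²*S(0) = (-⅓/8 - 28)²*(-2 - 1*0) = (-⅓*⅛ - 28)²*(-2 + 0) = (-1/24 - 28)²*(-2) = (-673/24)²*(-2) = (452929/576)*(-2) = -452929/288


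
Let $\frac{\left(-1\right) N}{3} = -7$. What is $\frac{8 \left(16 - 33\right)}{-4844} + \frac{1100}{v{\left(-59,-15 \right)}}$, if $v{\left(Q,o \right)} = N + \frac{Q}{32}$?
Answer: $\frac{42648042}{742343} \approx 57.451$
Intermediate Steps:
$N = 21$ ($N = \left(-3\right) \left(-7\right) = 21$)
$v{\left(Q,o \right)} = 21 + \frac{Q}{32}$
$\frac{8 \left(16 - 33\right)}{-4844} + \frac{1100}{v{\left(-59,-15 \right)}} = \frac{8 \left(16 - 33\right)}{-4844} + \frac{1100}{21 + \frac{1}{32} \left(-59\right)} = 8 \left(-17\right) \left(- \frac{1}{4844}\right) + \frac{1100}{21 - \frac{59}{32}} = \left(-136\right) \left(- \frac{1}{4844}\right) + \frac{1100}{\frac{613}{32}} = \frac{34}{1211} + 1100 \cdot \frac{32}{613} = \frac{34}{1211} + \frac{35200}{613} = \frac{42648042}{742343}$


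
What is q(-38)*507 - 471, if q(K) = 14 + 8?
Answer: 10683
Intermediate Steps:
q(K) = 22
q(-38)*507 - 471 = 22*507 - 471 = 11154 - 471 = 10683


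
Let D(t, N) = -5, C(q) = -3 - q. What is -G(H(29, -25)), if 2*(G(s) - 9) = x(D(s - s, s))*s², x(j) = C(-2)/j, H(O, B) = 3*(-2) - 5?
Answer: -211/10 ≈ -21.100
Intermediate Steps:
H(O, B) = -11 (H(O, B) = -6 - 5 = -11)
x(j) = -1/j (x(j) = (-3 - 1*(-2))/j = (-3 + 2)/j = -1/j)
G(s) = 9 + s²/10 (G(s) = 9 + ((-1/(-5))*s²)/2 = 9 + ((-1*(-⅕))*s²)/2 = 9 + (s²/5)/2 = 9 + s²/10)
-G(H(29, -25)) = -(9 + (⅒)*(-11)²) = -(9 + (⅒)*121) = -(9 + 121/10) = -1*211/10 = -211/10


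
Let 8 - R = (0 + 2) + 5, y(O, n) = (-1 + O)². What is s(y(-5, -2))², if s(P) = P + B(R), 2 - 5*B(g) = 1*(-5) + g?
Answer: 34596/25 ≈ 1383.8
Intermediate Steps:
R = 1 (R = 8 - ((0 + 2) + 5) = 8 - (2 + 5) = 8 - 1*7 = 8 - 7 = 1)
B(g) = 7/5 - g/5 (B(g) = ⅖ - (1*(-5) + g)/5 = ⅖ - (-5 + g)/5 = ⅖ + (1 - g/5) = 7/5 - g/5)
s(P) = 6/5 + P (s(P) = P + (7/5 - ⅕*1) = P + (7/5 - ⅕) = P + 6/5 = 6/5 + P)
s(y(-5, -2))² = (6/5 + (-1 - 5)²)² = (6/5 + (-6)²)² = (6/5 + 36)² = (186/5)² = 34596/25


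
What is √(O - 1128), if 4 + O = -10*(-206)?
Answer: 4*√58 ≈ 30.463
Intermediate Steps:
O = 2056 (O = -4 - 10*(-206) = -4 + 2060 = 2056)
√(O - 1128) = √(2056 - 1128) = √928 = 4*√58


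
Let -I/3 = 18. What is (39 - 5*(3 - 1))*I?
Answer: -1566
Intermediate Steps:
I = -54 (I = -3*18 = -54)
(39 - 5*(3 - 1))*I = (39 - 5*(3 - 1))*(-54) = (39 - 5*2)*(-54) = (39 - 10)*(-54) = 29*(-54) = -1566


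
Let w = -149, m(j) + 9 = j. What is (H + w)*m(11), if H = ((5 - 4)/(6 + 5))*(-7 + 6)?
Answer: -3280/11 ≈ -298.18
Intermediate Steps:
m(j) = -9 + j
H = -1/11 (H = (1/11)*(-1) = -1/11 ≈ -0.090909)
(H + w)*m(11) = (-1/11 - 149)*(-9 + 11) = -1640/11*2 = -3280/11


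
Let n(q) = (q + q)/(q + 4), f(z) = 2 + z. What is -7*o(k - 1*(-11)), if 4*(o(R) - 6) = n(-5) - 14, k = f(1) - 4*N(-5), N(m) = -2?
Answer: -35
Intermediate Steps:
n(q) = 2*q/(4 + q) (n(q) = (2*q)/(4 + q) = 2*q/(4 + q))
k = 11 (k = (2 + 1) - 4*(-2) = 3 + 8 = 11)
o(R) = 5 (o(R) = 6 + (2*(-5)/(4 - 5) - 14)/4 = 6 + (2*(-5)/(-1) - 14)/4 = 6 + (2*(-5)*(-1) - 14)/4 = 6 + (10 - 14)/4 = 6 + (1/4)*(-4) = 6 - 1 = 5)
-7*o(k - 1*(-11)) = -7*5 = -35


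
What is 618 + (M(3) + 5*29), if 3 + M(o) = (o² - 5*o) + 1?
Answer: 755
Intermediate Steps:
M(o) = -2 + o² - 5*o (M(o) = -3 + ((o² - 5*o) + 1) = -3 + (1 + o² - 5*o) = -2 + o² - 5*o)
618 + (M(3) + 5*29) = 618 + ((-2 + 3² - 5*3) + 5*29) = 618 + ((-2 + 9 - 15) + 145) = 618 + (-8 + 145) = 618 + 137 = 755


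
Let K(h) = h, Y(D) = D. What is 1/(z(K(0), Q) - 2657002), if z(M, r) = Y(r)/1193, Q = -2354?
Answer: -1193/3169805740 ≈ -3.7636e-7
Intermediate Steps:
z(M, r) = r/1193
1/(z(K(0), Q) - 2657002) = 1/((1/1193)*(-2354) - 2657002) = 1/(-2354/1193 - 2657002) = 1/(-3169805740/1193) = -1193/3169805740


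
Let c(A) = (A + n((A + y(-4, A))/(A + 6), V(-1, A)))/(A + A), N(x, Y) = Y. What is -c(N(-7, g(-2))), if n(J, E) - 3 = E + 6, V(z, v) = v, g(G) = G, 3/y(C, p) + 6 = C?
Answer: 5/4 ≈ 1.2500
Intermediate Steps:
y(C, p) = 3/(-6 + C)
n(J, E) = 9 + E (n(J, E) = 3 + (E + 6) = 3 + (6 + E) = 9 + E)
c(A) = (9 + 2*A)/(2*A) (c(A) = (A + (9 + A))/(A + A) = (9 + 2*A)/((2*A)) = (9 + 2*A)*(1/(2*A)) = (9 + 2*A)/(2*A))
-c(N(-7, g(-2))) = -(9/2 - 2)/(-2) = -(-1)*5/(2*2) = -1*(-5/4) = 5/4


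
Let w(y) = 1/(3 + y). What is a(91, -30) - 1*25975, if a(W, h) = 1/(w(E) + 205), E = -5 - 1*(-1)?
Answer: -5298899/204 ≈ -25975.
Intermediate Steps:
E = -4 (E = -5 + 1 = -4)
a(W, h) = 1/204 (a(W, h) = 1/(1/(3 - 4) + 205) = 1/(1/(-1) + 205) = 1/(-1 + 205) = 1/204)
a(91, -30) - 1*25975 = 1/204 - 1*25975 = 1/204 - 25975 = -5298899/204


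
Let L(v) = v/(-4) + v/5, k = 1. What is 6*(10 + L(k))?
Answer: 597/10 ≈ 59.700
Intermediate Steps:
L(v) = -v/20 (L(v) = v*(-¼) + v*(⅕) = -v/4 + v/5 = -v/20)
6*(10 + L(k)) = 6*(10 - 1/20*1) = 6*(10 - 1/20) = 6*(199/20) = 597/10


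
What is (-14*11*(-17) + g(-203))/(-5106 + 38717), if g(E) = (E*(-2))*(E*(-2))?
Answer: 167454/33611 ≈ 4.9821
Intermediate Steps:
g(E) = 4*E² (g(E) = (-2*E)*(-2*E) = 4*E²)
(-14*11*(-17) + g(-203))/(-5106 + 38717) = (-14*11*(-17) + 4*(-203)²)/(-5106 + 38717) = (-154*(-17) + 4*41209)/33611 = (2618 + 164836)*(1/33611) = 167454*(1/33611) = 167454/33611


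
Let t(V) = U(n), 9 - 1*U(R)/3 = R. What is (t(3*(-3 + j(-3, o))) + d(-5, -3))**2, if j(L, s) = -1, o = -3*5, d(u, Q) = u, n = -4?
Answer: 1156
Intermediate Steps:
U(R) = 27 - 3*R
o = -15
t(V) = 39 (t(V) = 27 - 3*(-4) = 27 + 12 = 39)
(t(3*(-3 + j(-3, o))) + d(-5, -3))**2 = (39 - 5)**2 = 34**2 = 1156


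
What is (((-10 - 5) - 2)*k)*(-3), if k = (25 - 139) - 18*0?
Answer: -5814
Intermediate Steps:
k = -114 (k = -114 - 1*0 = -114 + 0 = -114)
(((-10 - 5) - 2)*k)*(-3) = (((-10 - 5) - 2)*(-114))*(-3) = ((-15 - 2)*(-114))*(-3) = -17*(-114)*(-3) = 1938*(-3) = -5814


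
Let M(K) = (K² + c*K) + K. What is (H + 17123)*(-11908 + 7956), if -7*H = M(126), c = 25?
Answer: -56857424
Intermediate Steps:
M(K) = K² + 26*K (M(K) = (K² + 25*K) + K = K² + 26*K)
H = -2736 (H = -18*(26 + 126) = -18*152 = -⅐*19152 = -2736)
(H + 17123)*(-11908 + 7956) = (-2736 + 17123)*(-11908 + 7956) = 14387*(-3952) = -56857424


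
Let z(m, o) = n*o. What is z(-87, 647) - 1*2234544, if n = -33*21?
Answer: -2682915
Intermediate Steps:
n = -693
z(m, o) = -693*o
z(-87, 647) - 1*2234544 = -693*647 - 1*2234544 = -448371 - 2234544 = -2682915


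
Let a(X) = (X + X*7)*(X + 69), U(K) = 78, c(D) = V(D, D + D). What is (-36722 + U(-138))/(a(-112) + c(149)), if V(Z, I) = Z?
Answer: -36644/38677 ≈ -0.94744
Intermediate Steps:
c(D) = D
a(X) = 8*X*(69 + X) (a(X) = (X + 7*X)*(69 + X) = (8*X)*(69 + X) = 8*X*(69 + X))
(-36722 + U(-138))/(a(-112) + c(149)) = (-36722 + 78)/(8*(-112)*(69 - 112) + 149) = -36644/(8*(-112)*(-43) + 149) = -36644/(38528 + 149) = -36644/38677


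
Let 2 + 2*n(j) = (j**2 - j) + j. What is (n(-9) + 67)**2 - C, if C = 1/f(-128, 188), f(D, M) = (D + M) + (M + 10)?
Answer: 5852599/516 ≈ 11342.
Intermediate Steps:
n(j) = -1 + j**2/2 (n(j) = -1 + ((j**2 - j) + j)/2 = -1 + j**2/2)
f(D, M) = 10 + D + 2*M (f(D, M) = (D + M) + (10 + M) = 10 + D + 2*M)
C = 1/258 (C = 1/(10 - 128 + 2*188) = 1/(10 - 128 + 376) = 1/258 ≈ 0.0038760)
(n(-9) + 67)**2 - C = ((-1 + (1/2)*(-9)**2) + 67)**2 - 1*1/258 = ((-1 + (1/2)*81) + 67)**2 - 1/258 = ((-1 + 81/2) + 67)**2 - 1/258 = (79/2 + 67)**2 - 1/258 = (213/2)**2 - 1/258 = 45369/4 - 1/258 = 5852599/516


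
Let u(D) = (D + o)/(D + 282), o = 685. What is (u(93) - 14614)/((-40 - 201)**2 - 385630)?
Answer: 5479472/122830875 ≈ 0.044610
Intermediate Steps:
u(D) = (685 + D)/(282 + D) (u(D) = (D + 685)/(D + 282) = (685 + D)/(282 + D))
(u(93) - 14614)/((-40 - 201)**2 - 385630) = ((685 + 93)/(282 + 93) - 14614)/((-40 - 201)**2 - 385630) = (778/375 - 14614)/((-241)**2 - 385630) = ((1/375)*778 - 14614)/(58081 - 385630) = (778/375 - 14614)/(-327549) = -5479472/375*(-1/327549) = 5479472/122830875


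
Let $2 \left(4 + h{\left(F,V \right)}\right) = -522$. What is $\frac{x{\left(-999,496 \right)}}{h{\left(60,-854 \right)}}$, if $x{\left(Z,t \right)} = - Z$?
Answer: $- \frac{999}{265} \approx -3.7698$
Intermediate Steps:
$h{\left(F,V \right)} = -265$ ($h{\left(F,V \right)} = -4 + \frac{1}{2} \left(-522\right) = -4 - 261 = -265$)
$\frac{x{\left(-999,496 \right)}}{h{\left(60,-854 \right)}} = \frac{\left(-1\right) \left(-999\right)}{-265} = 999 \left(- \frac{1}{265}\right) = - \frac{999}{265}$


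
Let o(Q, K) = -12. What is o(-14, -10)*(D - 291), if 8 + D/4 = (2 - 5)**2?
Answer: 3444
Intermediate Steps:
D = 4 (D = -32 + 4*(2 - 5)**2 = -32 + 4*(-3)**2 = -32 + 4*9 = -32 + 36 = 4)
o(-14, -10)*(D - 291) = -12*(4 - 291) = -12*(-287) = 3444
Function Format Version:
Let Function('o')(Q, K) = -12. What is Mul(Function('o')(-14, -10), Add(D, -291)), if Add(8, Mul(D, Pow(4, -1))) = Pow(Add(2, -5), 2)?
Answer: 3444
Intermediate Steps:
D = 4 (D = Add(-32, Mul(4, Pow(Add(2, -5), 2))) = Add(-32, Mul(4, Pow(-3, 2))) = Add(-32, Mul(4, 9)) = Add(-32, 36) = 4)
Mul(Function('o')(-14, -10), Add(D, -291)) = Mul(-12, Add(4, -291)) = Mul(-12, -287) = 3444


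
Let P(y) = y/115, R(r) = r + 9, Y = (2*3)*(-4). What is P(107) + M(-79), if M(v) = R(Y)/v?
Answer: 10178/9085 ≈ 1.1203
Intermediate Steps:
Y = -24 (Y = 6*(-4) = -24)
R(r) = 9 + r
P(y) = y/115 (P(y) = y*(1/115) = y/115)
M(v) = -15/v (M(v) = (9 - 24)/v = -15/v)
P(107) + M(-79) = (1/115)*107 - 15/(-79) = 107/115 - 15*(-1/79) = 107/115 + 15/79 = 10178/9085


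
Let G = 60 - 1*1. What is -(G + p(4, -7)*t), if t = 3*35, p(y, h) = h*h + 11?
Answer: -6359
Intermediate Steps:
p(y, h) = 11 + h² (p(y, h) = h² + 11 = 11 + h²)
t = 105
G = 59 (G = 60 - 1 = 59)
-(G + p(4, -7)*t) = -(59 + (11 + (-7)²)*105) = -(59 + (11 + 49)*105) = -(59 + 60*105) = -(59 + 6300) = -1*6359 = -6359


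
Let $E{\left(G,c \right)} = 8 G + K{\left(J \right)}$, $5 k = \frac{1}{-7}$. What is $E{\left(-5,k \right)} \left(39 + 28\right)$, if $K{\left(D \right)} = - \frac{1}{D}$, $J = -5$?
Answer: $- \frac{13333}{5} \approx -2666.6$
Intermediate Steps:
$k = - \frac{1}{35}$ ($k = \frac{1}{5 \left(-7\right)} = \frac{1}{5} \left(- \frac{1}{7}\right) = - \frac{1}{35} \approx -0.028571$)
$E{\left(G,c \right)} = \frac{1}{5} + 8 G$ ($E{\left(G,c \right)} = 8 G - \frac{1}{-5} = 8 G - - \frac{1}{5} = 8 G + \frac{1}{5} = \frac{1}{5} + 8 G$)
$E{\left(-5,k \right)} \left(39 + 28\right) = \left(\frac{1}{5} + 8 \left(-5\right)\right) \left(39 + 28\right) = \left(\frac{1}{5} - 40\right) 67 = \left(- \frac{199}{5}\right) 67 = - \frac{13333}{5}$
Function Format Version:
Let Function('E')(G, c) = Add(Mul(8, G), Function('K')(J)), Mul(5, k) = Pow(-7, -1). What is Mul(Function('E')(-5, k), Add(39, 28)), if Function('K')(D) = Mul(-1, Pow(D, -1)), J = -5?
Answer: Rational(-13333, 5) ≈ -2666.6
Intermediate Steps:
k = Rational(-1, 35) (k = Mul(Rational(1, 5), Pow(-7, -1)) = Mul(Rational(1, 5), Rational(-1, 7)) = Rational(-1, 35) ≈ -0.028571)
Function('E')(G, c) = Add(Rational(1, 5), Mul(8, G)) (Function('E')(G, c) = Add(Mul(8, G), Mul(-1, Pow(-5, -1))) = Add(Mul(8, G), Mul(-1, Rational(-1, 5))) = Add(Mul(8, G), Rational(1, 5)) = Add(Rational(1, 5), Mul(8, G)))
Mul(Function('E')(-5, k), Add(39, 28)) = Mul(Add(Rational(1, 5), Mul(8, -5)), Add(39, 28)) = Mul(Add(Rational(1, 5), -40), 67) = Mul(Rational(-199, 5), 67) = Rational(-13333, 5)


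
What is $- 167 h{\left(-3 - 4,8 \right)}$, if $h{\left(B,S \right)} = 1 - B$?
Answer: $-1336$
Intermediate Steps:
$- 167 h{\left(-3 - 4,8 \right)} = - 167 \left(1 - \left(-3 - 4\right)\right) = - 167 \left(1 - -7\right) = - 167 \left(1 + 7\right) = \left(-167\right) 8 = -1336$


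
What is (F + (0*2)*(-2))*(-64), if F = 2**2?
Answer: -256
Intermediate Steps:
F = 4
(F + (0*2)*(-2))*(-64) = (4 + (0*2)*(-2))*(-64) = (4 + 0*(-2))*(-64) = (4 + 0)*(-64) = 4*(-64) = -256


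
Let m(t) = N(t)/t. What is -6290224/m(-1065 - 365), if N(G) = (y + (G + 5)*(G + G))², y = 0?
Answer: 786278/1451896875 ≈ 0.00054155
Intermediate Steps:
N(G) = 4*G²*(5 + G)² (N(G) = (0 + (G + 5)*(G + G))² = (0 + (5 + G)*(2*G))² = (0 + 2*G*(5 + G))² = (2*G*(5 + G))² = 4*G²*(5 + G)²)
m(t) = 4*t*(5 + t)² (m(t) = (4*t²*(5 + t)²)/t = 4*t*(5 + t)²)
-6290224/m(-1065 - 365) = -6290224*1/(4*(-1065 - 365)*(5 + (-1065 - 365))²) = -6290224*(-1/(5720*(5 - 1430)²)) = -6290224/(4*(-1430)*(-1425)²) = -6290224/(4*(-1430)*2030625) = -6290224/(-11615175000) = -6290224*(-1/11615175000) = 786278/1451896875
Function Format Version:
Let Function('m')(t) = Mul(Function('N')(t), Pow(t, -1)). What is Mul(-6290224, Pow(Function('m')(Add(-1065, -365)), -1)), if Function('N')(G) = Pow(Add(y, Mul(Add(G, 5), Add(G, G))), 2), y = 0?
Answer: Rational(786278, 1451896875) ≈ 0.00054155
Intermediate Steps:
Function('N')(G) = Mul(4, Pow(G, 2), Pow(Add(5, G), 2)) (Function('N')(G) = Pow(Add(0, Mul(Add(G, 5), Add(G, G))), 2) = Pow(Add(0, Mul(Add(5, G), Mul(2, G))), 2) = Pow(Add(0, Mul(2, G, Add(5, G))), 2) = Pow(Mul(2, G, Add(5, G)), 2) = Mul(4, Pow(G, 2), Pow(Add(5, G), 2)))
Function('m')(t) = Mul(4, t, Pow(Add(5, t), 2)) (Function('m')(t) = Mul(Mul(4, Pow(t, 2), Pow(Add(5, t), 2)), Pow(t, -1)) = Mul(4, t, Pow(Add(5, t), 2)))
Mul(-6290224, Pow(Function('m')(Add(-1065, -365)), -1)) = Mul(-6290224, Pow(Mul(4, Add(-1065, -365), Pow(Add(5, Add(-1065, -365)), 2)), -1)) = Mul(-6290224, Pow(Mul(4, -1430, Pow(Add(5, -1430), 2)), -1)) = Mul(-6290224, Pow(Mul(4, -1430, Pow(-1425, 2)), -1)) = Mul(-6290224, Pow(Mul(4, -1430, 2030625), -1)) = Mul(-6290224, Pow(-11615175000, -1)) = Mul(-6290224, Rational(-1, 11615175000)) = Rational(786278, 1451896875)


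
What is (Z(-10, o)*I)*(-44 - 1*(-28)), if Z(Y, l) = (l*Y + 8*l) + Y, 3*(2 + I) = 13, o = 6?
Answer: 2464/3 ≈ 821.33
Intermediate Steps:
I = 7/3 (I = -2 + (1/3)*13 = -2 + 13/3 = 7/3 ≈ 2.3333)
Z(Y, l) = Y + 8*l + Y*l (Z(Y, l) = (Y*l + 8*l) + Y = (8*l + Y*l) + Y = Y + 8*l + Y*l)
(Z(-10, o)*I)*(-44 - 1*(-28)) = ((-10 + 8*6 - 10*6)*(7/3))*(-44 - 1*(-28)) = ((-10 + 48 - 60)*(7/3))*(-44 + 28) = -22*7/3*(-16) = -154/3*(-16) = 2464/3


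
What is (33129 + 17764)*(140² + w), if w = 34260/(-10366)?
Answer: 5169185215310/5183 ≈ 9.9734e+8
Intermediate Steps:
w = -17130/5183 (w = 34260*(-1/10366) = -17130/5183 ≈ -3.3050)
(33129 + 17764)*(140² + w) = (33129 + 17764)*(140² - 17130/5183) = 50893*(19600 - 17130/5183) = 50893*(101569670/5183) = 5169185215310/5183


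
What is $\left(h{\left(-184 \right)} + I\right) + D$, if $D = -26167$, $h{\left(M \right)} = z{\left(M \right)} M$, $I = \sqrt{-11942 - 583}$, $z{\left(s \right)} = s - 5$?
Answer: $8609 + 5 i \sqrt{501} \approx 8609.0 + 111.92 i$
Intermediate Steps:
$z{\left(s \right)} = -5 + s$
$I = 5 i \sqrt{501}$ ($I = \sqrt{-12525} = 5 i \sqrt{501} \approx 111.92 i$)
$h{\left(M \right)} = M \left(-5 + M\right)$ ($h{\left(M \right)} = \left(-5 + M\right) M = M \left(-5 + M\right)$)
$\left(h{\left(-184 \right)} + I\right) + D = \left(- 184 \left(-5 - 184\right) + 5 i \sqrt{501}\right) - 26167 = \left(\left(-184\right) \left(-189\right) + 5 i \sqrt{501}\right) - 26167 = \left(34776 + 5 i \sqrt{501}\right) - 26167 = 8609 + 5 i \sqrt{501}$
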